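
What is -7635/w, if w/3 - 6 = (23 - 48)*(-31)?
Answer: -2545/781 ≈ -3.2586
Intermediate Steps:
w = 2343 (w = 18 + 3*((23 - 48)*(-31)) = 18 + 3*(-25*(-31)) = 18 + 3*775 = 18 + 2325 = 2343)
-7635/w = -7635/2343 = -7635*1/2343 = -2545/781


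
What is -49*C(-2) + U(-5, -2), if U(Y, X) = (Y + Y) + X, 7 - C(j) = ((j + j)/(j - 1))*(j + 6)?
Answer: -281/3 ≈ -93.667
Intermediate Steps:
C(j) = 7 - 2*j*(6 + j)/(-1 + j) (C(j) = 7 - (j + j)/(j - 1)*(j + 6) = 7 - (2*j)/(-1 + j)*(6 + j) = 7 - 2*j/(-1 + j)*(6 + j) = 7 - 2*j*(6 + j)/(-1 + j))
U(Y, X) = X + 2*Y (U(Y, X) = 2*Y + X = X + 2*Y)
-49*C(-2) + U(-5, -2) = -49*(-7 - 5*(-2) - 2*(-2)²)/(-1 - 2) + (-2 + 2*(-5)) = -49*(-7 + 10 - 2*4)/(-3) + (-2 - 10) = -(-49)*(-7 + 10 - 8)/3 - 12 = -(-49)*(-5)/3 - 12 = -49*5/3 - 12 = -245/3 - 12 = -281/3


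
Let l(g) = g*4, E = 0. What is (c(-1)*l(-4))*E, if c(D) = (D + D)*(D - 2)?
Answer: 0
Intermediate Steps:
c(D) = 2*D*(-2 + D) (c(D) = (2*D)*(-2 + D) = 2*D*(-2 + D))
l(g) = 4*g
(c(-1)*l(-4))*E = ((2*(-1)*(-2 - 1))*(4*(-4)))*0 = ((2*(-1)*(-3))*(-16))*0 = (6*(-16))*0 = -96*0 = 0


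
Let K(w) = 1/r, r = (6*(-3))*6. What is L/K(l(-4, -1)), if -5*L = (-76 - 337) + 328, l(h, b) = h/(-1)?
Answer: -1836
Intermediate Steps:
r = -108 (r = -18*6 = -108)
l(h, b) = -h (l(h, b) = h*(-1) = -h)
L = 17 (L = -((-76 - 337) + 328)/5 = -(-413 + 328)/5 = -⅕*(-85) = 17)
K(w) = -1/108 (K(w) = 1/(-108) = -1/108)
L/K(l(-4, -1)) = 17/(-1/108) = 17*(-108) = -1836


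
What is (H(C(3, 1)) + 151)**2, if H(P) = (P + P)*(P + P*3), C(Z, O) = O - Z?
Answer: 33489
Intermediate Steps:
H(P) = 8*P**2 (H(P) = (2*P)*(P + 3*P) = (2*P)*(4*P) = 8*P**2)
(H(C(3, 1)) + 151)**2 = (8*(1 - 1*3)**2 + 151)**2 = (8*(1 - 3)**2 + 151)**2 = (8*(-2)**2 + 151)**2 = (8*4 + 151)**2 = (32 + 151)**2 = 183**2 = 33489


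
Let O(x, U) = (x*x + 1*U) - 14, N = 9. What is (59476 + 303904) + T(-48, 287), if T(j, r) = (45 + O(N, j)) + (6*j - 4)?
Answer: 363152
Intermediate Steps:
O(x, U) = -14 + U + x² (O(x, U) = (x² + U) - 14 = (U + x²) - 14 = -14 + U + x²)
T(j, r) = 108 + 7*j (T(j, r) = (45 + (-14 + j + 9²)) + (6*j - 4) = (45 + (-14 + j + 81)) + (-4 + 6*j) = (45 + (67 + j)) + (-4 + 6*j) = (112 + j) + (-4 + 6*j) = 108 + 7*j)
(59476 + 303904) + T(-48, 287) = (59476 + 303904) + (108 + 7*(-48)) = 363380 + (108 - 336) = 363380 - 228 = 363152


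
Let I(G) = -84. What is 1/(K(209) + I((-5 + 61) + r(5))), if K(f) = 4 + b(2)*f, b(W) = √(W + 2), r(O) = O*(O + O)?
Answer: 1/338 ≈ 0.0029586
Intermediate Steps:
r(O) = 2*O² (r(O) = O*(2*O) = 2*O²)
b(W) = √(2 + W)
K(f) = 4 + 2*f (K(f) = 4 + √(2 + 2)*f = 4 + √4*f = 4 + 2*f)
1/(K(209) + I((-5 + 61) + r(5))) = 1/((4 + 2*209) - 84) = 1/((4 + 418) - 84) = 1/(422 - 84) = 1/338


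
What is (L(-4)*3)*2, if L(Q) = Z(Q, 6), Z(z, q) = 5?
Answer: 30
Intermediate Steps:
L(Q) = 5
(L(-4)*3)*2 = (5*3)*2 = 15*2 = 30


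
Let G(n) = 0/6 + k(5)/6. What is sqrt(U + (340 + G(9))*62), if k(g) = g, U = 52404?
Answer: sqrt(661821)/3 ≈ 271.17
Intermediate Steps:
G(n) = 5/6 (G(n) = 0/6 + 5/6 = 0*(1/6) + 5*(1/6) = 0 + 5/6 = 5/6)
sqrt(U + (340 + G(9))*62) = sqrt(52404 + (340 + 5/6)*62) = sqrt(52404 + (2045/6)*62) = sqrt(52404 + 63395/3) = sqrt(220607/3) = sqrt(661821)/3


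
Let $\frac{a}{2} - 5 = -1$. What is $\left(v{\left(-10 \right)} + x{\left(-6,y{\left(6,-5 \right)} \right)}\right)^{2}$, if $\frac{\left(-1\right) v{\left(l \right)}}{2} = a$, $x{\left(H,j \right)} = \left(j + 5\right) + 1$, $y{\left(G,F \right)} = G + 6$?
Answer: $4$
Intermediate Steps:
$a = 8$ ($a = 10 + 2 \left(-1\right) = 10 - 2 = 8$)
$y{\left(G,F \right)} = 6 + G$
$x{\left(H,j \right)} = 6 + j$ ($x{\left(H,j \right)} = \left(5 + j\right) + 1 = 6 + j$)
$v{\left(l \right)} = -16$ ($v{\left(l \right)} = \left(-2\right) 8 = -16$)
$\left(v{\left(-10 \right)} + x{\left(-6,y{\left(6,-5 \right)} \right)}\right)^{2} = \left(-16 + \left(6 + \left(6 + 6\right)\right)\right)^{2} = \left(-16 + \left(6 + 12\right)\right)^{2} = \left(-16 + 18\right)^{2} = 2^{2} = 4$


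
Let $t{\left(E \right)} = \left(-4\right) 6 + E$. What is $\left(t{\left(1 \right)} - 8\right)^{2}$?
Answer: $961$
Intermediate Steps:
$t{\left(E \right)} = -24 + E$
$\left(t{\left(1 \right)} - 8\right)^{2} = \left(\left(-24 + 1\right) - 8\right)^{2} = \left(-23 - 8\right)^{2} = \left(-31\right)^{2} = 961$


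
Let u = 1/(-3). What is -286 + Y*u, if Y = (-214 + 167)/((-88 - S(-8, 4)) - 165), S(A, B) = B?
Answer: -220553/771 ≈ -286.06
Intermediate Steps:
u = -1/3 ≈ -0.33333
Y = 47/257 (Y = (-214 + 167)/((-88 - 1*4) - 165) = -47/((-88 - 4) - 165) = -47/(-92 - 165) = -47/(-257) = -47*(-1/257) = 47/257 ≈ 0.18288)
-286 + Y*u = -286 + (47/257)*(-1/3) = -286 - 47/771 = -220553/771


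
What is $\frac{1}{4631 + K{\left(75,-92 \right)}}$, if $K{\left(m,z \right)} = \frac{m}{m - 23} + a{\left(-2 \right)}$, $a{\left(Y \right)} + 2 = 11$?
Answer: $\frac{52}{241355} \approx 0.00021545$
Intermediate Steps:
$a{\left(Y \right)} = 9$ ($a{\left(Y \right)} = -2 + 11 = 9$)
$K{\left(m,z \right)} = 9 + \frac{m}{-23 + m}$ ($K{\left(m,z \right)} = \frac{m}{m - 23} + 9 = \frac{m}{-23 + m} + 9 = 9 + \frac{m}{-23 + m}$)
$\frac{1}{4631 + K{\left(75,-92 \right)}} = \frac{1}{4631 + \frac{-207 + 10 \cdot 75}{-23 + 75}} = \frac{1}{4631 + \frac{-207 + 750}{52}} = \frac{1}{4631 + \frac{1}{52} \cdot 543} = \frac{1}{4631 + \frac{543}{52}} = \frac{1}{\frac{241355}{52}} = \frac{52}{241355}$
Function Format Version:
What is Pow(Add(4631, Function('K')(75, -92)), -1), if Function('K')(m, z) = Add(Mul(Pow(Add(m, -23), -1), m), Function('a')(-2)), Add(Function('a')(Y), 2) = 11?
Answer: Rational(52, 241355) ≈ 0.00021545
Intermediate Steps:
Function('a')(Y) = 9 (Function('a')(Y) = Add(-2, 11) = 9)
Function('K')(m, z) = Add(9, Mul(m, Pow(Add(-23, m), -1))) (Function('K')(m, z) = Add(Mul(Pow(Add(m, -23), -1), m), 9) = Add(Mul(Pow(Add(-23, m), -1), m), 9) = Add(Mul(m, Pow(Add(-23, m), -1)), 9) = Add(9, Mul(m, Pow(Add(-23, m), -1))))
Pow(Add(4631, Function('K')(75, -92)), -1) = Pow(Add(4631, Mul(Pow(Add(-23, 75), -1), Add(-207, Mul(10, 75)))), -1) = Pow(Add(4631, Mul(Pow(52, -1), Add(-207, 750))), -1) = Pow(Add(4631, Mul(Rational(1, 52), 543)), -1) = Pow(Add(4631, Rational(543, 52)), -1) = Pow(Rational(241355, 52), -1) = Rational(52, 241355)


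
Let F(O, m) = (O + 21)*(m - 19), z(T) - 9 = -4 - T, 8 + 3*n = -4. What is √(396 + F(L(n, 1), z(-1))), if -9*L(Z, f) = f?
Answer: 4*√70/3 ≈ 11.155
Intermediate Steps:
n = -4 (n = -8/3 + (⅓)*(-4) = -8/3 - 4/3 = -4)
L(Z, f) = -f/9
z(T) = 5 - T (z(T) = 9 + (-4 - T) = 5 - T)
F(O, m) = (-19 + m)*(21 + O) (F(O, m) = (21 + O)*(-19 + m) = (-19 + m)*(21 + O))
√(396 + F(L(n, 1), z(-1))) = √(396 + (-399 - (-19)/9 + 21*(5 - 1*(-1)) + (-⅑*1)*(5 - 1*(-1)))) = √(396 + (-399 - 19*(-⅑) + 21*(5 + 1) - (5 + 1)/9)) = √(396 + (-399 + 19/9 + 21*6 - ⅑*6)) = √(396 + (-399 + 19/9 + 126 - ⅔)) = √(396 - 2444/9) = √(1120/9) = 4*√70/3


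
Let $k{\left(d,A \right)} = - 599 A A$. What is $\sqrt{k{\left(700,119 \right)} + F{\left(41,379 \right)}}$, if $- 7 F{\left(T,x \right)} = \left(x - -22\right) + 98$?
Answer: $\frac{6 i \sqrt{11545639}}{7} \approx 2912.5 i$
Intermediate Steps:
$F{\left(T,x \right)} = - \frac{120}{7} - \frac{x}{7}$ ($F{\left(T,x \right)} = - \frac{\left(x - -22\right) + 98}{7} = - \frac{\left(x + 22\right) + 98}{7} = - \frac{\left(22 + x\right) + 98}{7} = - \frac{120 + x}{7} = - \frac{120}{7} - \frac{x}{7}$)
$k{\left(d,A \right)} = - 599 A^{2}$
$\sqrt{k{\left(700,119 \right)} + F{\left(41,379 \right)}} = \sqrt{- 599 \cdot 119^{2} - \frac{499}{7}} = \sqrt{\left(-599\right) 14161 - \frac{499}{7}} = \sqrt{-8482439 - \frac{499}{7}} = \sqrt{- \frac{59377572}{7}} = \frac{6 i \sqrt{11545639}}{7}$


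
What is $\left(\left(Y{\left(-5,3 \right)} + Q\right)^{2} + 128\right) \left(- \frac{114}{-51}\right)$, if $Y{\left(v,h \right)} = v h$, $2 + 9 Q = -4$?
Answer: $\frac{127718}{153} \approx 834.76$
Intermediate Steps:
$Q = - \frac{2}{3}$ ($Q = - \frac{2}{9} + \frac{1}{9} \left(-4\right) = - \frac{2}{9} - \frac{4}{9} = - \frac{2}{3} \approx -0.66667$)
$Y{\left(v,h \right)} = h v$
$\left(\left(Y{\left(-5,3 \right)} + Q\right)^{2} + 128\right) \left(- \frac{114}{-51}\right) = \left(\left(3 \left(-5\right) - \frac{2}{3}\right)^{2} + 128\right) \left(- \frac{114}{-51}\right) = \left(\left(-15 - \frac{2}{3}\right)^{2} + 128\right) \left(\left(-114\right) \left(- \frac{1}{51}\right)\right) = \left(\left(- \frac{47}{3}\right)^{2} + 128\right) \frac{38}{17} = \left(\frac{2209}{9} + 128\right) \frac{38}{17} = \frac{3361}{9} \cdot \frac{38}{17} = \frac{127718}{153}$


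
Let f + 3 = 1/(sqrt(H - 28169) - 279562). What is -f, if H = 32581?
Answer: 117232500929/39077453716 + sqrt(1103)/39077453716 ≈ 3.0000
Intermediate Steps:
f = -3 + 1/(-279562 + 2*sqrt(1103)) (f = -3 + 1/(sqrt(32581 - 28169) - 279562) = -3 + 1/(sqrt(4412) - 279562) = -3 + 1/(2*sqrt(1103) - 279562) = -3 + 1/(-279562 + 2*sqrt(1103)) ≈ -3.0000)
-f = -(-117232500929/39077453716 - sqrt(1103)/39077453716) = 117232500929/39077453716 + sqrt(1103)/39077453716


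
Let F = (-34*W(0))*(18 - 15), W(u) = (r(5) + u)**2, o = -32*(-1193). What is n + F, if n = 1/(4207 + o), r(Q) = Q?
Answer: -108076649/42383 ≈ -2550.0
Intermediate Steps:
o = 38176
W(u) = (5 + u)**2
n = 1/42383 (n = 1/(4207 + 38176) = 1/42383 ≈ 2.3594e-5)
F = -2550 (F = (-34*(5 + 0)**2)*(18 - 15) = -34*5**2*3 = -34*25*3 = -850*3 = -2550)
n + F = 1/42383 - 2550 = -108076649/42383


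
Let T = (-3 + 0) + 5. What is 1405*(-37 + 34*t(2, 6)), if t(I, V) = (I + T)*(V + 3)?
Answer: 1667735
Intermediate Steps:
T = 2 (T = -3 + 5 = 2)
t(I, V) = (2 + I)*(3 + V) (t(I, V) = (I + 2)*(V + 3) = (2 + I)*(3 + V))
1405*(-37 + 34*t(2, 6)) = 1405*(-37 + 34*(6 + 2*6 + 3*2 + 2*6)) = 1405*(-37 + 34*(6 + 12 + 6 + 12)) = 1405*(-37 + 34*36) = 1405*(-37 + 1224) = 1405*1187 = 1667735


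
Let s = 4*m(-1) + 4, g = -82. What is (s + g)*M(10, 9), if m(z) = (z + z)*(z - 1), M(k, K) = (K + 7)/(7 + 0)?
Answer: -992/7 ≈ -141.71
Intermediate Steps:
M(k, K) = 1 + K/7 (M(k, K) = (7 + K)/7 = (7 + K)*(⅐) = 1 + K/7)
m(z) = 2*z*(-1 + z) (m(z) = (2*z)*(-1 + z) = 2*z*(-1 + z))
s = 20 (s = 4*(2*(-1)*(-1 - 1)) + 4 = 4*(2*(-1)*(-2)) + 4 = 4*4 + 4 = 16 + 4 = 20)
(s + g)*M(10, 9) = (20 - 82)*(1 + (⅐)*9) = -62*(1 + 9/7) = -62*16/7 = -992/7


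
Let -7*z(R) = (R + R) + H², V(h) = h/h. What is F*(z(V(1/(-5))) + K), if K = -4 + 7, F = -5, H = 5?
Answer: 30/7 ≈ 4.2857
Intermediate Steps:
V(h) = 1
z(R) = -25/7 - 2*R/7 (z(R) = -((R + R) + 5²)/7 = -(2*R + 25)/7 = -(25 + 2*R)/7 = -25/7 - 2*R/7)
K = 3
F*(z(V(1/(-5))) + K) = -5*((-25/7 - 2/7*1) + 3) = -5*((-25/7 - 2/7) + 3) = -5*(-27/7 + 3) = -5*(-6/7) = 30/7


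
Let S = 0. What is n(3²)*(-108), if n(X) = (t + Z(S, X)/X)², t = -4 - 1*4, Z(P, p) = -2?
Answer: -21904/3 ≈ -7301.3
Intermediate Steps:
t = -8 (t = -4 - 4 = -8)
n(X) = (-8 - 2/X)²
n(3²)*(-108) = (4*(1 + 4*3²)²/(3²)²)*(-108) = (4*(1 + 4*9)²/9²)*(-108) = (4*(1/81)*(1 + 36)²)*(-108) = (4*(1/81)*37²)*(-108) = (4*(1/81)*1369)*(-108) = (5476/81)*(-108) = -21904/3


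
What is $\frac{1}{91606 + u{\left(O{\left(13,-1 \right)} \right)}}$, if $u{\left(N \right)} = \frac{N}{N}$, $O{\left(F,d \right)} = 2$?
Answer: $\frac{1}{91607} \approx 1.0916 \cdot 10^{-5}$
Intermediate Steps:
$u{\left(N \right)} = 1$
$\frac{1}{91606 + u{\left(O{\left(13,-1 \right)} \right)}} = \frac{1}{91606 + 1} = \frac{1}{91607}$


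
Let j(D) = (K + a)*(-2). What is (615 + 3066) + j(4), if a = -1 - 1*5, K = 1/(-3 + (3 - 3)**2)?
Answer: 11081/3 ≈ 3693.7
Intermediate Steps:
K = -1/3 (K = 1/(-3 + 0**2) = 1/(-3 + 0) = 1/(-3) = -1/3 ≈ -0.33333)
a = -6 (a = -1 - 5 = -6)
j(D) = 38/3 (j(D) = (-1/3 - 6)*(-2) = -19/3*(-2) = 38/3)
(615 + 3066) + j(4) = (615 + 3066) + 38/3 = 3681 + 38/3 = 11081/3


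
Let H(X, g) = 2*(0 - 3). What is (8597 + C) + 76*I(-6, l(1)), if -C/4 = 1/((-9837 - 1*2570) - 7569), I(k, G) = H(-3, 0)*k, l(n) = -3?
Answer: 56597003/4994 ≈ 11333.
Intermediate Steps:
H(X, g) = -6 (H(X, g) = 2*(-3) = -6)
I(k, G) = -6*k
C = 1/4994 (C = -4/((-9837 - 1*2570) - 7569) = -4/((-9837 - 2570) - 7569) = -4/(-12407 - 7569) = -4/(-19976) = -4*(-1/19976) = 1/4994 ≈ 0.00020024)
(8597 + C) + 76*I(-6, l(1)) = (8597 + 1/4994) + 76*(-6*(-6)) = 42933419/4994 + 76*36 = 42933419/4994 + 2736 = 56597003/4994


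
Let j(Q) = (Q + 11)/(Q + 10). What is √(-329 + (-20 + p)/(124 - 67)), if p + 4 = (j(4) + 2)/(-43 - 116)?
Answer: I*√589263199210/42294 ≈ 18.15*I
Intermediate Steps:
j(Q) = (11 + Q)/(10 + Q)
p = -8947/2226 (p = -4 + ((11 + 4)/(10 + 4) + 2)/(-43 - 116) = -4 + (15/14 + 2)/(-159) = -4 + ((1/14)*15 + 2)*(-1/159) = -4 + (15/14 + 2)*(-1/159) = -4 + (43/14)*(-1/159) = -4 - 43/2226 = -8947/2226 ≈ -4.0193)
√(-329 + (-20 + p)/(124 - 67)) = √(-329 + (-20 - 8947/2226)/(124 - 67)) = √(-329 - 53467/2226/57) = √(-329 - 53467/2226*1/57) = √(-329 - 53467/126882) = √(-41797645/126882) = I*√589263199210/42294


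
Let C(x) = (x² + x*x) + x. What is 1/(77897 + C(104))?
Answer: 1/99633 ≈ 1.0037e-5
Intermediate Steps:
C(x) = x + 2*x² (C(x) = (x² + x²) + x = 2*x² + x = x + 2*x²)
1/(77897 + C(104)) = 1/(77897 + 104*(1 + 2*104)) = 1/(77897 + 104*(1 + 208)) = 1/(77897 + 104*209) = 1/(77897 + 21736) = 1/99633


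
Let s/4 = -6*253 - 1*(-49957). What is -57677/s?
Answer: -57677/193756 ≈ -0.29768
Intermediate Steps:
s = 193756 (s = 4*(-6*253 - 1*(-49957)) = 4*(-1518 + 49957) = 4*48439 = 193756)
-57677/s = -57677/193756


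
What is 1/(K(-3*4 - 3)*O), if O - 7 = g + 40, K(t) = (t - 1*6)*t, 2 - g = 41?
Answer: 1/2520 ≈ 0.00039683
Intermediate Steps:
g = -39 (g = 2 - 1*41 = 2 - 41 = -39)
K(t) = t*(-6 + t) (K(t) = (t - 6)*t = (-6 + t)*t = t*(-6 + t))
O = 8 (O = 7 + (-39 + 40) = 7 + 1 = 8)
1/(K(-3*4 - 3)*O) = 1/(((-3*4 - 3)*(-6 + (-3*4 - 3)))*8) = 1/(((-12 - 3)*(-6 + (-12 - 3)))*8) = 1/(-15*(-6 - 15)*8) = 1/(-15*(-21)*8) = 1/(315*8) = 1/2520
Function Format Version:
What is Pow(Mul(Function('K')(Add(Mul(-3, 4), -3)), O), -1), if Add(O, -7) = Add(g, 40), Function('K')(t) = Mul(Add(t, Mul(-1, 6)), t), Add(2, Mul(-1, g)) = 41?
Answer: Rational(1, 2520) ≈ 0.00039683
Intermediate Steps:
g = -39 (g = Add(2, Mul(-1, 41)) = Add(2, -41) = -39)
Function('K')(t) = Mul(t, Add(-6, t)) (Function('K')(t) = Mul(Add(t, -6), t) = Mul(Add(-6, t), t) = Mul(t, Add(-6, t)))
O = 8 (O = Add(7, Add(-39, 40)) = Add(7, 1) = 8)
Pow(Mul(Function('K')(Add(Mul(-3, 4), -3)), O), -1) = Pow(Mul(Mul(Add(Mul(-3, 4), -3), Add(-6, Add(Mul(-3, 4), -3))), 8), -1) = Pow(Mul(Mul(Add(-12, -3), Add(-6, Add(-12, -3))), 8), -1) = Pow(Mul(Mul(-15, Add(-6, -15)), 8), -1) = Pow(Mul(Mul(-15, -21), 8), -1) = Pow(Mul(315, 8), -1) = Pow(2520, -1) = Rational(1, 2520)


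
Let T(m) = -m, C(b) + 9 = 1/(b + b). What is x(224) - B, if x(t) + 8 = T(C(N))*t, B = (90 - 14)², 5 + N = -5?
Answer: -18784/5 ≈ -3756.8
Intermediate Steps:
N = -10 (N = -5 - 5 = -10)
C(b) = -9 + 1/(2*b) (C(b) = -9 + 1/(b + b) = -9 + 1/(2*b))
B = 5776 (B = 76² = 5776)
x(t) = -8 + 181*t/20 (x(t) = -8 + (-(-9 + (½)/(-10)))*t = -8 + (-(-9 + (½)*(-⅒)))*t = -8 + (-(-9 - 1/20))*t = -8 + (-1*(-181/20))*t = -8 + 181*t/20)
x(224) - B = (-8 + (181/20)*224) - 1*5776 = (-8 + 10136/5) - 5776 = 10096/5 - 5776 = -18784/5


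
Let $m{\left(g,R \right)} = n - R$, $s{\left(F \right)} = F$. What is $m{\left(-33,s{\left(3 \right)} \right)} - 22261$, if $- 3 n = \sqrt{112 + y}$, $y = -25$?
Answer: $-22264 - \frac{\sqrt{87}}{3} \approx -22267.0$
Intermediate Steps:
$n = - \frac{\sqrt{87}}{3}$ ($n = - \frac{\sqrt{112 - 25}}{3} = - \frac{\sqrt{87}}{3} \approx -3.1091$)
$m{\left(g,R \right)} = - R - \frac{\sqrt{87}}{3}$ ($m{\left(g,R \right)} = - \frac{\sqrt{87}}{3} - R = - R - \frac{\sqrt{87}}{3}$)
$m{\left(-33,s{\left(3 \right)} \right)} - 22261 = \left(\left(-1\right) 3 - \frac{\sqrt{87}}{3}\right) - 22261 = \left(-3 - \frac{\sqrt{87}}{3}\right) - 22261 = -22264 - \frac{\sqrt{87}}{3}$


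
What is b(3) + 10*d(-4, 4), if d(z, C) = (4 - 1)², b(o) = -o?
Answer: 87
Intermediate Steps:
d(z, C) = 9 (d(z, C) = 3² = 9)
b(3) + 10*d(-4, 4) = -1*3 + 10*9 = -3 + 90 = 87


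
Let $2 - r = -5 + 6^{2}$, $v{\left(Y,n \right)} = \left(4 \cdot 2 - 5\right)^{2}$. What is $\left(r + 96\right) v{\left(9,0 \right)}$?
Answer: $603$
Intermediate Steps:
$v{\left(Y,n \right)} = 9$ ($v{\left(Y,n \right)} = \left(8 - 5\right)^{2} = 3^{2} = 9$)
$r = -29$ ($r = 2 - \left(-5 + 6^{2}\right) = 2 - \left(-5 + 36\right) = 2 - 31 = -29$)
$\left(r + 96\right) v{\left(9,0 \right)} = \left(-29 + 96\right) 9 = 67 \cdot 9 = 603$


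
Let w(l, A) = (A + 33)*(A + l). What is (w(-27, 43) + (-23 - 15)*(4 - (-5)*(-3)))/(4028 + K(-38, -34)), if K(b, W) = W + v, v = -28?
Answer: 817/1983 ≈ 0.41200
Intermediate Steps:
w(l, A) = (33 + A)*(A + l)
K(b, W) = -28 + W (K(b, W) = W - 28 = -28 + W)
(w(-27, 43) + (-23 - 15)*(4 - (-5)*(-3)))/(4028 + K(-38, -34)) = ((43² + 33*43 + 33*(-27) + 43*(-27)) + (-23 - 15)*(4 - (-5)*(-3)))/(4028 + (-28 - 34)) = ((1849 + 1419 - 891 - 1161) - 38*(4 - 1*15))/(4028 - 62) = (1216 - 38*(4 - 15))/3966 = (1216 - 38*(-11))*(1/3966) = (1216 + 418)*(1/3966) = 1634*(1/3966) = 817/1983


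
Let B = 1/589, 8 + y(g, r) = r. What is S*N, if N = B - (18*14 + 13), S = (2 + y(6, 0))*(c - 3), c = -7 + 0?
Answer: -9365040/589 ≈ -15900.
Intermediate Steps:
c = -7
y(g, r) = -8 + r
S = 60 (S = (2 + (-8 + 0))*(-7 - 3) = (2 - 8)*(-10) = -6*(-10) = 60)
B = 1/589 ≈ 0.0016978
N = -156084/589 (N = 1/589 - (18*14 + 13) = 1/589 - (252 + 13) = 1/589 - 1*265 = 1/589 - 265 = -156084/589 ≈ -265.00)
S*N = 60*(-156084/589) = -9365040/589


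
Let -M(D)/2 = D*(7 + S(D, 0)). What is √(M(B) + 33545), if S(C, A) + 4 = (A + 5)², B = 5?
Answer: √33265 ≈ 182.39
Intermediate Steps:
S(C, A) = -4 + (5 + A)² (S(C, A) = -4 + (A + 5)² = -4 + (5 + A)²)
M(D) = -56*D (M(D) = -2*D*(7 + (-4 + (5 + 0)²)) = -2*D*(7 + (-4 + 5²)) = -2*D*(7 + (-4 + 25)) = -2*D*(7 + 21) = -2*D*28 = -56*D)
√(M(B) + 33545) = √(-56*5 + 33545) = √(-280 + 33545) = √33265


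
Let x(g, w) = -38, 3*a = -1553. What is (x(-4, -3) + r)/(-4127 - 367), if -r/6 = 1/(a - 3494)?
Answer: 228656/27042645 ≈ 0.0084554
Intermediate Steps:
a = -1553/3 (a = (1/3)*(-1553) = -1553/3 ≈ -517.67)
r = 18/12035 (r = -6/(-1553/3 - 3494) = -6/(-12035/3) = -6*(-3/12035) = 18/12035 ≈ 0.0014956)
(x(-4, -3) + r)/(-4127 - 367) = (-38 + 18/12035)/(-4127 - 367) = -457312/12035/(-4494) = -457312/12035*(-1/4494) = 228656/27042645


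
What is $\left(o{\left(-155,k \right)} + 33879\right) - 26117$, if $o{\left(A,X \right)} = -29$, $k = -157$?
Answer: $7733$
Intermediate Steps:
$\left(o{\left(-155,k \right)} + 33879\right) - 26117 = \left(-29 + 33879\right) - 26117 = 33850 - 26117 = 7733$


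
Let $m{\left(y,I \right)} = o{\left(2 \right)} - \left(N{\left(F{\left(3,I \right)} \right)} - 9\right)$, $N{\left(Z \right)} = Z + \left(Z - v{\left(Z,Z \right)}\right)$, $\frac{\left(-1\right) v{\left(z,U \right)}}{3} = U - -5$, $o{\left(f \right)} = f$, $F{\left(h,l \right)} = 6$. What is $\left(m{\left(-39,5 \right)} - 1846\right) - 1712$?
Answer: $-3592$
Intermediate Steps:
$v{\left(z,U \right)} = -15 - 3 U$ ($v{\left(z,U \right)} = - 3 \left(U - -5\right) = - 3 \left(U + 5\right) = - 3 \left(5 + U\right) = -15 - 3 U$)
$N{\left(Z \right)} = 15 + 5 Z$ ($N{\left(Z \right)} = Z + \left(Z - \left(-15 - 3 Z\right)\right) = Z + \left(Z + \left(15 + 3 Z\right)\right) = Z + \left(15 + 4 Z\right) = 15 + 5 Z$)
$m{\left(y,I \right)} = -34$ ($m{\left(y,I \right)} = 2 - \left(\left(15 + 5 \cdot 6\right) - 9\right) = 2 - \left(\left(15 + 30\right) - 9\right) = 2 - \left(45 - 9\right) = 2 - 36 = -34$)
$\left(m{\left(-39,5 \right)} - 1846\right) - 1712 = \left(-34 - 1846\right) - 1712 = -1880 - 1712 = -3592$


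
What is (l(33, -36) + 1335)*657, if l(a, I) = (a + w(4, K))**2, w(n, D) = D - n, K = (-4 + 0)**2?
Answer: 2207520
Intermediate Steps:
K = 16 (K = (-4)**2 = 16)
l(a, I) = (12 + a)**2 (l(a, I) = (a + (16 - 1*4))**2 = (a + (16 - 4))**2 = (a + 12)**2 = (12 + a)**2)
(l(33, -36) + 1335)*657 = ((12 + 33)**2 + 1335)*657 = (45**2 + 1335)*657 = (2025 + 1335)*657 = 3360*657 = 2207520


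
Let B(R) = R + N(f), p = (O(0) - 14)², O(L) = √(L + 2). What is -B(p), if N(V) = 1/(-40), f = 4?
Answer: -7919/40 + 28*√2 ≈ -158.38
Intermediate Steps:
O(L) = √(2 + L)
N(V) = -1/40
p = (-14 + √2)² (p = (√(2 + 0) - 14)² = (√2 - 14)² = (-14 + √2)² ≈ 158.40)
B(R) = -1/40 + R (B(R) = R - 1/40 = -1/40 + R)
-B(p) = -(-1/40 + (14 - √2)²) = 1/40 - (14 - √2)²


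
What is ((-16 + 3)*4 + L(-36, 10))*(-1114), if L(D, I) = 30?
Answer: 24508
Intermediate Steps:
((-16 + 3)*4 + L(-36, 10))*(-1114) = ((-16 + 3)*4 + 30)*(-1114) = (-13*4 + 30)*(-1114) = (-52 + 30)*(-1114) = -22*(-1114) = 24508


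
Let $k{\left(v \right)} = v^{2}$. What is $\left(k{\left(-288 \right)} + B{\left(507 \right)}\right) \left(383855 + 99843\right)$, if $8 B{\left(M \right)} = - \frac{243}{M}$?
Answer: $\frac{27120996922743}{676} \approx 4.012 \cdot 10^{10}$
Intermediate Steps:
$B{\left(M \right)} = - \frac{243}{8 M}$ ($B{\left(M \right)} = \frac{\left(-243\right) \frac{1}{M}}{8} = - \frac{243}{8 M}$)
$\left(k{\left(-288 \right)} + B{\left(507 \right)}\right) \left(383855 + 99843\right) = \left(\left(-288\right)^{2} - \frac{243}{8 \cdot 507}\right) \left(383855 + 99843\right) = \left(82944 - \frac{81}{1352}\right) 483698 = \frac{112140207}{1352} \cdot 483698 = \frac{27120996922743}{676}$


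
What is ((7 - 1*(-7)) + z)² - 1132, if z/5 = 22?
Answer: 14244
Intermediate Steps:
z = 110 (z = 5*22 = 110)
((7 - 1*(-7)) + z)² - 1132 = ((7 - 1*(-7)) + 110)² - 1132 = ((7 + 7) + 110)² - 1132 = (14 + 110)² - 1132 = 124² - 1132 = 15376 - 1132 = 14244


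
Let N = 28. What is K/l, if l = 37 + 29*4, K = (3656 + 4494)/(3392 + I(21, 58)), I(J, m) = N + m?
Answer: 4075/266067 ≈ 0.015316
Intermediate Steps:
I(J, m) = 28 + m
K = 4075/1739 (K = (3656 + 4494)/(3392 + (28 + 58)) = 8150/(3392 + 86) = 8150/3478 = 8150*(1/3478) = 4075/1739 ≈ 2.3433)
l = 153 (l = 37 + 116 = 153)
K/l = (4075/1739)/153 = (4075/1739)*(1/153) = 4075/266067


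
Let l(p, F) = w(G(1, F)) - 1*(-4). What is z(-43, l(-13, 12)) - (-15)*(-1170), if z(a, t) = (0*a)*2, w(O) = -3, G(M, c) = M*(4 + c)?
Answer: -17550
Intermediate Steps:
l(p, F) = 1 (l(p, F) = -3 - 1*(-4) = -3 + 4 = 1)
z(a, t) = 0 (z(a, t) = 0*2 = 0)
z(-43, l(-13, 12)) - (-15)*(-1170) = 0 - (-15)*(-1170) = 0 - 1*17550 = 0 - 17550 = -17550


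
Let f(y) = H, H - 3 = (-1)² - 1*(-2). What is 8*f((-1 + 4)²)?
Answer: 48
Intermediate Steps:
H = 6 (H = 3 + ((-1)² - 1*(-2)) = 3 + (1 + 2) = 3 + 3 = 6)
f(y) = 6
8*f((-1 + 4)²) = 8*6 = 48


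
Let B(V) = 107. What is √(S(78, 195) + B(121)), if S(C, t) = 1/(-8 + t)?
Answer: √3741870/187 ≈ 10.344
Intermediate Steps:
√(S(78, 195) + B(121)) = √(1/(-8 + 195) + 107) = √(1/187 + 107) = √(20010/187) = √3741870/187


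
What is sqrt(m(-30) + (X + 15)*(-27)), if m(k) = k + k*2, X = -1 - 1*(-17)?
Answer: 3*I*sqrt(103) ≈ 30.447*I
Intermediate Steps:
X = 16 (X = -1 + 17 = 16)
m(k) = 3*k (m(k) = k + 2*k = 3*k)
sqrt(m(-30) + (X + 15)*(-27)) = sqrt(3*(-30) + (16 + 15)*(-27)) = sqrt(-90 + 31*(-27)) = sqrt(-90 - 837) = sqrt(-927) = 3*I*sqrt(103)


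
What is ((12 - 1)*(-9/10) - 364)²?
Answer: 13980121/100 ≈ 1.3980e+5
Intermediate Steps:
((12 - 1)*(-9/10) - 364)² = (11*(-9*⅒) - 364)² = (11*(-9/10) - 364)² = (-99/10 - 364)² = (-3739/10)² = 13980121/100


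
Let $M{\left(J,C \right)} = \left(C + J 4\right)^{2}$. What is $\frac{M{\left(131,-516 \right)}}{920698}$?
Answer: $\frac{32}{460349} \approx 6.9513 \cdot 10^{-5}$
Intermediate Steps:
$M{\left(J,C \right)} = \left(C + 4 J\right)^{2}$
$\frac{M{\left(131,-516 \right)}}{920698} = \frac{\left(-516 + 4 \cdot 131\right)^{2}}{920698} = \left(-516 + 524\right)^{2} \cdot \frac{1}{920698} = 8^{2} \cdot \frac{1}{920698} = 64 \cdot \frac{1}{920698} = \frac{32}{460349}$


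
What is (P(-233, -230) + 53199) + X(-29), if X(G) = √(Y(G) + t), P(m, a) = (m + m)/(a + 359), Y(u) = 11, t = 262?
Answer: 6862205/129 + √273 ≈ 53212.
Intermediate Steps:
P(m, a) = 2*m/(359 + a) (P(m, a) = (2*m)/(359 + a) = 2*m/(359 + a))
X(G) = √273 (X(G) = √(11 + 262) = √273)
(P(-233, -230) + 53199) + X(-29) = (2*(-233)/(359 - 230) + 53199) + √273 = (2*(-233)/129 + 53199) + √273 = (2*(-233)*(1/129) + 53199) + √273 = (-466/129 + 53199) + √273 = 6862205/129 + √273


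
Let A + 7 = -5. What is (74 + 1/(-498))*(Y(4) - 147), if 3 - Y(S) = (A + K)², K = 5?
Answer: -7112243/498 ≈ -14282.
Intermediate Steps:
A = -12 (A = -7 - 5 = -12)
Y(S) = -46 (Y(S) = 3 - (-12 + 5)² = 3 - 1*(-7)² = 3 - 1*49 = 3 - 49 = -46)
(74 + 1/(-498))*(Y(4) - 147) = (74 + 1/(-498))*(-46 - 147) = (74 - 1/498)*(-193) = (36851/498)*(-193) = -7112243/498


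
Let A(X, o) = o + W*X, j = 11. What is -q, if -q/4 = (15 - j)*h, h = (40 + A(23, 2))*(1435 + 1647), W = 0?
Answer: 2071104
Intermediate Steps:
A(X, o) = o (A(X, o) = o + 0*X = o + 0 = o)
h = 129444 (h = (40 + 2)*(1435 + 1647) = 42*3082 = 129444)
q = -2071104 (q = -4*(15 - 1*11)*129444 = -4*(15 - 11)*129444 = -16*129444 = -4*517776 = -2071104)
-q = -1*(-2071104) = 2071104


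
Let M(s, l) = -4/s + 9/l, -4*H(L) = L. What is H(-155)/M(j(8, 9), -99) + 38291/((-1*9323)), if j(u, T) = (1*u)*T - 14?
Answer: -468787099/1901892 ≈ -246.48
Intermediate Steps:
j(u, T) = -14 + T*u (j(u, T) = u*T - 14 = T*u - 14 = -14 + T*u)
H(L) = -L/4
H(-155)/M(j(8, 9), -99) + 38291/((-1*9323)) = (-¼*(-155))/(-4/(-14 + 9*8) + 9/(-99)) + 38291/((-1*9323)) = 155/(4*(-4/(-14 + 72) + 9*(-1/99))) + 38291/(-9323) = 155/(4*(-4/58 - 1/11)) + 38291*(-1/9323) = 155/(4*(-4*1/58 - 1/11)) - 38291/9323 = 155/(4*(-2/29 - 1/11)) - 38291/9323 = 155/(4*(-51/319)) - 38291/9323 = (155/4)*(-319/51) - 38291/9323 = -49445/204 - 38291/9323 = -468787099/1901892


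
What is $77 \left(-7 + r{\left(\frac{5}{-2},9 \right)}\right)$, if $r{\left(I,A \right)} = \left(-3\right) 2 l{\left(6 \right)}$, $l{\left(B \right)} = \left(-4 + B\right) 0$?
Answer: $-539$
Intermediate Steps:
$l{\left(B \right)} = 0$
$r{\left(I,A \right)} = 0$ ($r{\left(I,A \right)} = \left(-3\right) 2 \cdot 0 = \left(-6\right) 0 = 0$)
$77 \left(-7 + r{\left(\frac{5}{-2},9 \right)}\right) = 77 \left(-7 + 0\right) = 77 \left(-7\right) = -539$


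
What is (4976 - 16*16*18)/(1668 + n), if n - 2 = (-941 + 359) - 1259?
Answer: -368/171 ≈ -2.1520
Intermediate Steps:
n = -1839 (n = 2 + ((-941 + 359) - 1259) = 2 + (-582 - 1259) = 2 - 1841 = -1839)
(4976 - 16*16*18)/(1668 + n) = (4976 - 16*16*18)/(1668 - 1839) = (4976 - 256*18)/(-171) = (4976 - 4608)*(-1/171) = 368*(-1/171) = -368/171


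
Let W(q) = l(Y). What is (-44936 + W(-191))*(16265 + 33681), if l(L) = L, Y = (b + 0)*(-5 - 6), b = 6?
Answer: -2247669892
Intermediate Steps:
Y = -66 (Y = (6 + 0)*(-5 - 6) = 6*(-11) = -66)
W(q) = -66
(-44936 + W(-191))*(16265 + 33681) = (-44936 - 66)*(16265 + 33681) = -45002*49946 = -2247669892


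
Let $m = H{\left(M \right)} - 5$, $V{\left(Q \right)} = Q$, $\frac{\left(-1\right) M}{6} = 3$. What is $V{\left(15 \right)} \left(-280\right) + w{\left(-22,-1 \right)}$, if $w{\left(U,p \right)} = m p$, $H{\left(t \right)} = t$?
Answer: $-4177$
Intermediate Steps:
$M = -18$ ($M = \left(-6\right) 3 = -18$)
$m = -23$ ($m = -18 - 5 = -23$)
$w{\left(U,p \right)} = - 23 p$
$V{\left(15 \right)} \left(-280\right) + w{\left(-22,-1 \right)} = 15 \left(-280\right) - -23 = -4200 + 23 = -4177$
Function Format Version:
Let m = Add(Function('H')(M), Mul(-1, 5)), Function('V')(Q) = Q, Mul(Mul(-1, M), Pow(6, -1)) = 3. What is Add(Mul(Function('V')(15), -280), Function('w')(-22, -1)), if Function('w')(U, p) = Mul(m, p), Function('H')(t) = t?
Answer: -4177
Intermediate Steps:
M = -18 (M = Mul(-6, 3) = -18)
m = -23 (m = Add(-18, Mul(-1, 5)) = Add(-18, -5) = -23)
Function('w')(U, p) = Mul(-23, p)
Add(Mul(Function('V')(15), -280), Function('w')(-22, -1)) = Add(Mul(15, -280), Mul(-23, -1)) = Add(-4200, 23) = -4177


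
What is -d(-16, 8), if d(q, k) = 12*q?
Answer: 192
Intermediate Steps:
-d(-16, 8) = -12*(-16) = -1*(-192) = 192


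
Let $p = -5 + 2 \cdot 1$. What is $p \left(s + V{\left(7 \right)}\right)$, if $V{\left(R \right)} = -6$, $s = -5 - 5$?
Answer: $48$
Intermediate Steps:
$s = -10$
$p = -3$ ($p = -5 + 2 = -3$)
$p \left(s + V{\left(7 \right)}\right) = - 3 \left(-10 - 6\right) = \left(-3\right) \left(-16\right) = 48$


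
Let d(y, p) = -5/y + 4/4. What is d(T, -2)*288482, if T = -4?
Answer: 1298169/2 ≈ 6.4908e+5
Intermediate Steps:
d(y, p) = 1 - 5/y (d(y, p) = -5/y + 4*(¼) = -5/y + 1 = 1 - 5/y)
d(T, -2)*288482 = ((-5 - 4)/(-4))*288482 = -¼*(-9)*288482 = (9/4)*288482 = 1298169/2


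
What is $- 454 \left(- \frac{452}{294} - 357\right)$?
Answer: $\frac{23928070}{147} \approx 1.6278 \cdot 10^{5}$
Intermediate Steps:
$- 454 \left(- \frac{452}{294} - 357\right) = - 454 \left(\left(-452\right) \frac{1}{294} - 357\right) = - 454 \left(- \frac{226}{147} - 357\right) = \left(-454\right) \left(- \frac{52705}{147}\right) = \frac{23928070}{147}$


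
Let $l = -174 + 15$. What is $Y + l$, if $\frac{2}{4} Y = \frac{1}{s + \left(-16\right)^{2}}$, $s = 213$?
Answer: $- \frac{74569}{469} \approx -159.0$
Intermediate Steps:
$l = -159$
$Y = \frac{2}{469}$ ($Y = \frac{2}{213 + \left(-16\right)^{2}} = \frac{2}{213 + 256} = \frac{2}{469} \approx 0.0042644$)
$Y + l = \frac{2}{469} - 159 = - \frac{74569}{469}$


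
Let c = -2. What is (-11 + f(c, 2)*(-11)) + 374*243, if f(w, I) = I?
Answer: 90849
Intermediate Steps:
(-11 + f(c, 2)*(-11)) + 374*243 = (-11 + 2*(-11)) + 374*243 = (-11 - 22) + 90882 = -33 + 90882 = 90849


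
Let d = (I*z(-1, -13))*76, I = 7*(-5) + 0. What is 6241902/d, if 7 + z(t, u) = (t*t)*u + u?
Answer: 1040317/14630 ≈ 71.109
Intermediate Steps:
I = -35 (I = -35 + 0 = -35)
z(t, u) = -7 + u + u*t**2 (z(t, u) = -7 + ((t*t)*u + u) = -7 + (t**2*u + u) = -7 + (u*t**2 + u) = -7 + (u + u*t**2) = -7 + u + u*t**2)
d = 87780 (d = -35*(-7 - 13 - 13*(-1)**2)*76 = -35*(-7 - 13 - 13*1)*76 = -35*(-7 - 13 - 13)*76 = -35*(-33)*76 = 1155*76 = 87780)
6241902/d = 6241902/87780 = 6241902*(1/87780) = 1040317/14630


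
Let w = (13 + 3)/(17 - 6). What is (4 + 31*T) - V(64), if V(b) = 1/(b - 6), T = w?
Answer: 31309/638 ≈ 49.074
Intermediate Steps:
w = 16/11 ≈ 1.4545
T = 16/11 ≈ 1.4545
V(b) = 1/(-6 + b)
(4 + 31*T) - V(64) = (4 + 31*(16/11)) - 1/(-6 + 64) = (4 + 496/11) - 1/58 = 540/11 - 1*1/58 = 540/11 - 1/58 = 31309/638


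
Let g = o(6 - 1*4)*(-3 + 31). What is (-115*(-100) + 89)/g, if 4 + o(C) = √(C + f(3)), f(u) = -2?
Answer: -11589/112 ≈ -103.47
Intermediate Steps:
o(C) = -4 + √(-2 + C) (o(C) = -4 + √(C - 2) = -4 + √(-2 + C))
g = -112 (g = (-4 + √(-2 + (6 - 1*4)))*(-3 + 31) = (-4 + √(-2 + (6 - 4)))*28 = (-4 + √(-2 + 2))*28 = (-4 + √0)*28 = (-4 + 0)*28 = -4*28 = -112)
(-115*(-100) + 89)/g = (-115*(-100) + 89)/(-112) = (11500 + 89)*(-1/112) = 11589*(-1/112) = -11589/112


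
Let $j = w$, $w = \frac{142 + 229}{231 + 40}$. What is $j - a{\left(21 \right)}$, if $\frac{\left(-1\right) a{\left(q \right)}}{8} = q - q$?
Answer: $\frac{371}{271} \approx 1.369$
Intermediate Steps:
$a{\left(q \right)} = 0$ ($a{\left(q \right)} = - 8 \left(q - q\right) = \left(-8\right) 0 = 0$)
$w = \frac{371}{271} \approx 1.369$
$j = \frac{371}{271} \approx 1.369$
$j - a{\left(21 \right)} = \frac{371}{271} - 0 = \frac{371}{271} + 0 = \frac{371}{271}$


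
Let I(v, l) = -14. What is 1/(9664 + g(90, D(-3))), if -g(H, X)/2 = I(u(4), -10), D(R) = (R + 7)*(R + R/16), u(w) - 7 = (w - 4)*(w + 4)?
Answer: 1/9692 ≈ 0.00010318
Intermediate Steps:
u(w) = 7 + (-4 + w)*(4 + w) (u(w) = 7 + (w - 4)*(w + 4) = 7 + (-4 + w)*(4 + w))
D(R) = 17*R*(7 + R)/16 (D(R) = (7 + R)*(R + R*(1/16)) = (7 + R)*(R + R/16) = (7 + R)*(17*R/16) = 17*R*(7 + R)/16)
g(H, X) = 28 (g(H, X) = -2*(-14) = 28)
1/(9664 + g(90, D(-3))) = 1/(9664 + 28) = 1/9692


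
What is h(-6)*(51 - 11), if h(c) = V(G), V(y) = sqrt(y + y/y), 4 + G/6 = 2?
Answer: 40*I*sqrt(11) ≈ 132.67*I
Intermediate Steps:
G = -12 (G = -24 + 6*2 = -24 + 12 = -12)
V(y) = sqrt(1 + y) (V(y) = sqrt(y + 1) = sqrt(1 + y))
h(c) = I*sqrt(11) (h(c) = sqrt(1 - 12) = sqrt(-11) = I*sqrt(11))
h(-6)*(51 - 11) = (I*sqrt(11))*(51 - 11) = (I*sqrt(11))*40 = 40*I*sqrt(11)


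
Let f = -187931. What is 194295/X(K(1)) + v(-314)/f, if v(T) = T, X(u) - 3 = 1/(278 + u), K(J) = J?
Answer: 10187421230087/157486178 ≈ 64688.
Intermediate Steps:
X(u) = 3 + 1/(278 + u)
194295/X(K(1)) + v(-314)/f = 194295/(((835 + 3*1)/(278 + 1))) - 314/(-187931) = 194295/(((835 + 3)/279)) - 314*(-1/187931) = 194295/(((1/279)*838)) + 314/187931 = 194295/(838/279) + 314/187931 = 194295*(279/838) + 314/187931 = 54208305/838 + 314/187931 = 10187421230087/157486178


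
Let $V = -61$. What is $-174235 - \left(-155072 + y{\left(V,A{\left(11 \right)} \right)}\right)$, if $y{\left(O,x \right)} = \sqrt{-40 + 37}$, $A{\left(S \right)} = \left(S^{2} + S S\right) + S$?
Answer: $-19163 - i \sqrt{3} \approx -19163.0 - 1.732 i$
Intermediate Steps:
$A{\left(S \right)} = S + 2 S^{2}$ ($A{\left(S \right)} = \left(S^{2} + S^{2}\right) + S = 2 S^{2} + S = S + 2 S^{2}$)
$y{\left(O,x \right)} = i \sqrt{3}$ ($y{\left(O,x \right)} = \sqrt{-3} = i \sqrt{3}$)
$-174235 - \left(-155072 + y{\left(V,A{\left(11 \right)} \right)}\right) = -174235 + \left(155072 - i \sqrt{3}\right) = -19163 - i \sqrt{3}$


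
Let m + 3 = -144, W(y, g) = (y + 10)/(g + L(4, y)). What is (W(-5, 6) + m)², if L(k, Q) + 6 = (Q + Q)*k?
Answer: 1385329/64 ≈ 21646.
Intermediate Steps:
L(k, Q) = -6 + 2*Q*k (L(k, Q) = -6 + (Q + Q)*k = -6 + (2*Q)*k = -6 + 2*Q*k)
W(y, g) = (10 + y)/(-6 + g + 8*y) (W(y, g) = (y + 10)/(g + (-6 + 2*y*4)) = (10 + y)/(g + (-6 + 8*y)) = (10 + y)/(-6 + g + 8*y))
m = -147 (m = -3 - 144 = -147)
(W(-5, 6) + m)² = ((10 - 5)/(-6 + 6 + 8*(-5)) - 147)² = (5/(-6 + 6 - 40) - 147)² = (5/(-40) - 147)² = (-1/40*5 - 147)² = (-⅛ - 147)² = (-1177/8)² = 1385329/64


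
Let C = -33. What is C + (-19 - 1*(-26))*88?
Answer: 583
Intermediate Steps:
C + (-19 - 1*(-26))*88 = -33 + (-19 - 1*(-26))*88 = -33 + (-19 + 26)*88 = -33 + 7*88 = -33 + 616 = 583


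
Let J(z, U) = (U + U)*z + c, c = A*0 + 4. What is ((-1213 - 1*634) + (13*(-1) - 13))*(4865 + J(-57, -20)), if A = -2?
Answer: -13390077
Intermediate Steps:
c = 4 (c = -2*0 + 4 = 0 + 4 = 4)
J(z, U) = 4 + 2*U*z (J(z, U) = (U + U)*z + 4 = (2*U)*z + 4 = 2*U*z + 4 = 4 + 2*U*z)
((-1213 - 1*634) + (13*(-1) - 13))*(4865 + J(-57, -20)) = ((-1213 - 1*634) + (13*(-1) - 13))*(4865 + (4 + 2*(-20)*(-57))) = ((-1213 - 634) + (-13 - 13))*(4865 + (4 + 2280)) = (-1847 - 26)*(4865 + 2284) = -1873*7149 = -13390077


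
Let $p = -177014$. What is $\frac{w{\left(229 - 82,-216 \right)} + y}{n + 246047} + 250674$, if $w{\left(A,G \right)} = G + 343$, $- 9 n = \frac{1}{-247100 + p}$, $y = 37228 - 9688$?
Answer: $\frac{235425053756062644}{939167796223} \approx 2.5067 \cdot 10^{5}$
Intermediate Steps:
$y = 27540$ ($y = 37228 - 9688 = 27540$)
$n = \frac{1}{3817026}$ ($n = - \frac{1}{9 \left(-247100 - 177014\right)} = - \frac{1}{9 \left(-424114\right)} = \left(- \frac{1}{9}\right) \left(- \frac{1}{424114}\right) = \frac{1}{3817026} \approx 2.6198 \cdot 10^{-7}$)
$w{\left(A,G \right)} = 343 + G$
$\frac{w{\left(229 - 82,-216 \right)} + y}{n + 246047} + 250674 = \frac{\left(343 - 216\right) + 27540}{\frac{1}{3817026} + 246047} + 250674 = \frac{127 + 27540}{\frac{939167796223}{3817026}} + 250674 = 27667 \cdot \frac{3817026}{939167796223} + 250674 = \frac{105605658342}{939167796223} + 250674 = \frac{235425053756062644}{939167796223}$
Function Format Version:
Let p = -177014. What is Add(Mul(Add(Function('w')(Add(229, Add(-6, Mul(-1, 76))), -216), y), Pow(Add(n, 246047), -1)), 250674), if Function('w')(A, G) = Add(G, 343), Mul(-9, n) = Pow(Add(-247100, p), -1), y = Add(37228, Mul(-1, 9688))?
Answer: Rational(235425053756062644, 939167796223) ≈ 2.5067e+5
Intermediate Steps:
y = 27540 (y = Add(37228, -9688) = 27540)
n = Rational(1, 3817026) (n = Mul(Rational(-1, 9), Pow(Add(-247100, -177014), -1)) = Mul(Rational(-1, 9), Pow(-424114, -1)) = Mul(Rational(-1, 9), Rational(-1, 424114)) = Rational(1, 3817026) ≈ 2.6198e-7)
Function('w')(A, G) = Add(343, G)
Add(Mul(Add(Function('w')(Add(229, Add(-6, Mul(-1, 76))), -216), y), Pow(Add(n, 246047), -1)), 250674) = Add(Mul(Add(Add(343, -216), 27540), Pow(Add(Rational(1, 3817026), 246047), -1)), 250674) = Add(Mul(Add(127, 27540), Pow(Rational(939167796223, 3817026), -1)), 250674) = Add(Mul(27667, Rational(3817026, 939167796223)), 250674) = Add(Rational(105605658342, 939167796223), 250674) = Rational(235425053756062644, 939167796223)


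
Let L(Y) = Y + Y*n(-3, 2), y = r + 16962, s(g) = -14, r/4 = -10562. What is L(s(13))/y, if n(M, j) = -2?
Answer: -7/12643 ≈ -0.00055367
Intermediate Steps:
r = -42248 (r = 4*(-10562) = -42248)
y = -25286 (y = -42248 + 16962 = -25286)
L(Y) = -Y (L(Y) = Y + Y*(-2) = Y - 2*Y = -Y)
L(s(13))/y = -1*(-14)/(-25286) = 14*(-1/25286) = -7/12643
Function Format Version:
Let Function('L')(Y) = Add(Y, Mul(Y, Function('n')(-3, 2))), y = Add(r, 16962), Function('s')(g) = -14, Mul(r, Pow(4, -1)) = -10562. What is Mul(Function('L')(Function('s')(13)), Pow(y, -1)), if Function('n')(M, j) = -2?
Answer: Rational(-7, 12643) ≈ -0.00055367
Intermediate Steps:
r = -42248 (r = Mul(4, -10562) = -42248)
y = -25286 (y = Add(-42248, 16962) = -25286)
Function('L')(Y) = Mul(-1, Y) (Function('L')(Y) = Add(Y, Mul(Y, -2)) = Add(Y, Mul(-2, Y)) = Mul(-1, Y))
Mul(Function('L')(Function('s')(13)), Pow(y, -1)) = Mul(Mul(-1, -14), Pow(-25286, -1)) = Mul(14, Rational(-1, 25286)) = Rational(-7, 12643)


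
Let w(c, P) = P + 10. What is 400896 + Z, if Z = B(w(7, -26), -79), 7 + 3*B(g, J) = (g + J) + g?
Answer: 1202570/3 ≈ 4.0086e+5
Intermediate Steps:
w(c, P) = 10 + P
B(g, J) = -7/3 + J/3 + 2*g/3 (B(g, J) = -7/3 + ((g + J) + g)/3 = -7/3 + ((J + g) + g)/3 = -7/3 + (J + 2*g)/3 = -7/3 + (J/3 + 2*g/3) = -7/3 + J/3 + 2*g/3)
Z = -118/3 (Z = -7/3 + (⅓)*(-79) + 2*(10 - 26)/3 = -7/3 - 79/3 + (⅔)*(-16) = -7/3 - 79/3 - 32/3 = -118/3 ≈ -39.333)
400896 + Z = 400896 - 118/3 = 1202570/3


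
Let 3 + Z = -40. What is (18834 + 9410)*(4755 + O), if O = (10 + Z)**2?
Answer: 165057936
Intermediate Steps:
Z = -43 (Z = -3 - 40 = -43)
O = 1089 (O = (10 - 43)**2 = (-33)**2 = 1089)
(18834 + 9410)*(4755 + O) = (18834 + 9410)*(4755 + 1089) = 28244*5844 = 165057936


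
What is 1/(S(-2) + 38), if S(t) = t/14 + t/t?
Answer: 7/272 ≈ 0.025735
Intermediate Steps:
S(t) = 1 + t/14 (S(t) = t*(1/14) + 1 = t/14 + 1 = 1 + t/14)
1/(S(-2) + 38) = 1/((1 + (1/14)*(-2)) + 38) = 1/((1 - 1/7) + 38) = 1/(6/7 + 38) = 1/(272/7) = 7/272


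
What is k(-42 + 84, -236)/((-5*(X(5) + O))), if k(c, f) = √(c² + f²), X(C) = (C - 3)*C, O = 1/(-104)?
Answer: -2704*√85/5195 ≈ -4.7988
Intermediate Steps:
O = -1/104 ≈ -0.0096154
X(C) = C*(-3 + C) (X(C) = (-3 + C)*C = C*(-3 + C))
k(-42 + 84, -236)/((-5*(X(5) + O))) = √((-42 + 84)² + (-236)²)/((-5*(5*(-3 + 5) - 1/104))) = √(42² + 55696)/((-5*(5*2 - 1/104))) = √(1764 + 55696)/((-5*(10 - 1/104))) = √57460/((-5*1039/104)) = (26*√85)/(-5195/104) = (26*√85)*(-104/5195) = -2704*√85/5195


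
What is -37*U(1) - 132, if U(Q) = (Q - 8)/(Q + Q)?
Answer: -5/2 ≈ -2.5000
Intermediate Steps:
U(Q) = (-8 + Q)/(2*Q) (U(Q) = (-8 + Q)/((2*Q)) = (-8 + Q)*(1/(2*Q)) = (-8 + Q)/(2*Q))
-37*U(1) - 132 = -37*(-8 + 1)/(2*1) - 132 = -37*(-7)/2 - 132 = -37*(-7/2) - 132 = 259/2 - 132 = -5/2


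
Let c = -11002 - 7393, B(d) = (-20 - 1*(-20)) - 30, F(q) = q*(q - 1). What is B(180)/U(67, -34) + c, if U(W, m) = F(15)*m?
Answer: -4378009/238 ≈ -18395.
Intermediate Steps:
F(q) = q*(-1 + q)
U(W, m) = 210*m (U(W, m) = (15*(-1 + 15))*m = (15*14)*m = 210*m)
B(d) = -30 (B(d) = (-20 + 20) - 30 = 0 - 30 = -30)
c = -18395
B(180)/U(67, -34) + c = -30/(210*(-34)) - 18395 = -30/(-7140) - 18395 = -30*(-1/7140) - 18395 = 1/238 - 18395 = -4378009/238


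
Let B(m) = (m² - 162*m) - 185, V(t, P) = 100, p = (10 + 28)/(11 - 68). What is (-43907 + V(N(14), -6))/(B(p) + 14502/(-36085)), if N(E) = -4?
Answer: 14226980355/24993083 ≈ 569.24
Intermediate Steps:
p = -⅔ (p = 38/(-57) = 38*(-1/57) = -⅔ ≈ -0.66667)
B(m) = -185 + m² - 162*m
(-43907 + V(N(14), -6))/(B(p) + 14502/(-36085)) = (-43907 + 100)/((-185 + (-⅔)² - 162*(-⅔)) + 14502/(-36085)) = -43807/((-185 + 4/9 + 108) + 14502*(-1/36085)) = -43807/(-689/9 - 14502/36085) = -43807/(-24993083/324765) = -43807*(-324765/24993083) = 14226980355/24993083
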